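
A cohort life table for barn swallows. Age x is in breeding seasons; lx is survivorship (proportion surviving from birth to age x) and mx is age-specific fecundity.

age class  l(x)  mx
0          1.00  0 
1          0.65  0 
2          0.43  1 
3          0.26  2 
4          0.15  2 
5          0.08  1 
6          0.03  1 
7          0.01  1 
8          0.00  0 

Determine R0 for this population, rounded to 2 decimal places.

1.37

lx·mx by age: 0, 0, 0.43, 0.52, 0.3, 0.08, 0.03, 0.01, 0
R0 = Σ lx·mx = 1.37 → 1.37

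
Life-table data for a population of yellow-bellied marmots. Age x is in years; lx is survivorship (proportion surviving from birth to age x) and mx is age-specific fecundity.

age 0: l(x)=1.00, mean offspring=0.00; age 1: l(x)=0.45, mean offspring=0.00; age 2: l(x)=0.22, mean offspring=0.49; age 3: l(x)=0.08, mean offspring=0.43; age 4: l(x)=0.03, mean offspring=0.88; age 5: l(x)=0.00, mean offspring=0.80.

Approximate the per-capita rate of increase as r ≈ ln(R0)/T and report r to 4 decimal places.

R0 = Σ lx·mx = 0 + 0 + 0.1078 + 0.0344 + 0.0264 + 0 = 0.1686
Σ x·lx·mx = 0.4244; T = 0.4244/0.1686 = 2.5172…
r ≈ ln(R0)/T = ln(0.1686)/2.5172… = -0.707225… → -0.7072

-0.7072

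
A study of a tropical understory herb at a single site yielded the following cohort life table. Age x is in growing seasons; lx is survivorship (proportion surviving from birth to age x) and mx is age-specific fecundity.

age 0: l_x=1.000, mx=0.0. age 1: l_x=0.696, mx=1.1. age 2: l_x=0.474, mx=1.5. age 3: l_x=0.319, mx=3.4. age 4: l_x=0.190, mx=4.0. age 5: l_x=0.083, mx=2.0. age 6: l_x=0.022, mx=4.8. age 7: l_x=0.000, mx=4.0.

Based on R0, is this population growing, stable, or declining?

R0 = Σ lx·mx = 0 + 0.7656 + 0.711 + 1.0846 + 0.76 + 0.166 + 0.1056 + 0 = 3.5928
R0 > 1, so the population is growing.

growing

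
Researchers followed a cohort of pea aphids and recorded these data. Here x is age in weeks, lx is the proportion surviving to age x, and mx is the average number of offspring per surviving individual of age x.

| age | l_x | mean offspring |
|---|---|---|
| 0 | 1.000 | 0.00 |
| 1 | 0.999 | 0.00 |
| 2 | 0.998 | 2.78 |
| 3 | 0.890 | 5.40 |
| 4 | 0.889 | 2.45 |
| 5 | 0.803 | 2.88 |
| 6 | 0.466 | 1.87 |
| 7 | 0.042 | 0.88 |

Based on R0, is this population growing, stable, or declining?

R0 = Σ lx·mx = 0 + 0 + 2.77444 + 4.806 + 2.17805 + 2.31264 + 0.87142 + 0.03696 = 12.97951
R0 > 1, so the population is growing.

growing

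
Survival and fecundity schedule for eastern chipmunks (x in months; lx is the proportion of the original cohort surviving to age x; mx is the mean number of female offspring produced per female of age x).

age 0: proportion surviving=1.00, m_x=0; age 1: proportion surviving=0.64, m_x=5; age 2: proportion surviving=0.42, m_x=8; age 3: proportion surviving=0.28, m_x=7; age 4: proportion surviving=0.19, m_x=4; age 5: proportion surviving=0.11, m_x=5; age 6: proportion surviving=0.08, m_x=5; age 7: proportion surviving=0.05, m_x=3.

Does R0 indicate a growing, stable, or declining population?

growing

R0 = Σ lx·mx = 0 + 3.2 + 3.36 + 1.96 + 0.76 + 0.55 + 0.4 + 0.15 = 10.38
R0 > 1, so the population is growing.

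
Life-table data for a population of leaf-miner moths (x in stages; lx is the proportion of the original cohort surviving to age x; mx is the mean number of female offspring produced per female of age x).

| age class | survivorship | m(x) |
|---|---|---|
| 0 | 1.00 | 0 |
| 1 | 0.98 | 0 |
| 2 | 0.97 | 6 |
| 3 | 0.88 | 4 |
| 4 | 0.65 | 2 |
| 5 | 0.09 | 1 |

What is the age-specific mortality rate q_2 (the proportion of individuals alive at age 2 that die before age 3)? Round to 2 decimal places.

q_2 = (l_2 − l_3) / l_2 = (0.97 − 0.88) / 0.97
     = 0.09 / 0.97 = 0.092784… → 0.09

0.09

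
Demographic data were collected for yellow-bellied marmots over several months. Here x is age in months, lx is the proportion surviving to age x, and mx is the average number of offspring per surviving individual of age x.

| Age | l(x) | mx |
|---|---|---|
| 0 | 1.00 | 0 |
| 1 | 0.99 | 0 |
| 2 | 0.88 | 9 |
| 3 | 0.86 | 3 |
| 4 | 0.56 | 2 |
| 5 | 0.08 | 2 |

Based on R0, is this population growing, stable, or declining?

R0 = Σ lx·mx = 0 + 0 + 7.92 + 2.58 + 1.12 + 0.16 = 11.78
R0 > 1, so the population is growing.

growing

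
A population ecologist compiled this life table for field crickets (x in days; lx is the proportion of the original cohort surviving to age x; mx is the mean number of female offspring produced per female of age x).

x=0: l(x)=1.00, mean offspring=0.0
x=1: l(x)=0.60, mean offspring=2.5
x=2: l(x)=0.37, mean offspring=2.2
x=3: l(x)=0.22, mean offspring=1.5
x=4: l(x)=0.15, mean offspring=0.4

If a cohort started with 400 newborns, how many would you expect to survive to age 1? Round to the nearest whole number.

240

Expected survivors = N0 · l_1 = 400 × 0.60 = 240 → 240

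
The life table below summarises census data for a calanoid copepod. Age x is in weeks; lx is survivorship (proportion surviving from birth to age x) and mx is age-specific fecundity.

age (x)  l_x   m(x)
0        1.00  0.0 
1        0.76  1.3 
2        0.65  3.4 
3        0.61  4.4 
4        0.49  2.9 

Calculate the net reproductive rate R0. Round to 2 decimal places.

7.30

lx·mx by age: 0, 0.988, 2.21, 2.684, 1.421
R0 = Σ lx·mx = 7.303 → 7.30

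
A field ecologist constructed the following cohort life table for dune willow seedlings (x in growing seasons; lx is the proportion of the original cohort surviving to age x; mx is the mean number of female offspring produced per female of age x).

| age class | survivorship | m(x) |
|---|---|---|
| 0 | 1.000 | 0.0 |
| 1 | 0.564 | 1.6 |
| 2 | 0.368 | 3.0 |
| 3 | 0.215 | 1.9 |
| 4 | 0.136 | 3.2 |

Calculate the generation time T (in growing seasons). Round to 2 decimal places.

2.13

lx·mx: 0, 0.9024, 1.104, 0.4085, 0.4352 → R0 = 2.8501
x·lx·mx: 0, 0.9024, 2.208, 1.2255, 1.7408 → Σ = 6.0767
T = 6.0767 / 2.8501 = 2.132101… → 2.13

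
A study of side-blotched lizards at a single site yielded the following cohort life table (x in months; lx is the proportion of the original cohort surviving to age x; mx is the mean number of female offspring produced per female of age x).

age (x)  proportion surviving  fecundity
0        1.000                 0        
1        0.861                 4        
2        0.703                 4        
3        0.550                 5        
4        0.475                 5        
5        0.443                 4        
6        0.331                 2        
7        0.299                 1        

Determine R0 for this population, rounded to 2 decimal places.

14.11

lx·mx by age: 0, 3.444, 2.812, 2.75, 2.375, 1.772, 0.662, 0.299
R0 = Σ lx·mx = 14.114 → 14.11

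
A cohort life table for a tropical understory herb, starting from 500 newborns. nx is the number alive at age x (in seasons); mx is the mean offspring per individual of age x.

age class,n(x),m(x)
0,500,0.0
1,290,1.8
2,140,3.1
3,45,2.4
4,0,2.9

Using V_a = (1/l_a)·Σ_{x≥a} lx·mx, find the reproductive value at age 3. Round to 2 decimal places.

lx = nx/n0 = nx/500: 1, 0.58, 0.28, 0.09, 0
lx·mx for x ≥ 3: 0.216, 0 → sum = 0.216
V_3 = 0.216 / l_3 = 0.216 / 0.09 = 2.4 → 2.40

2.40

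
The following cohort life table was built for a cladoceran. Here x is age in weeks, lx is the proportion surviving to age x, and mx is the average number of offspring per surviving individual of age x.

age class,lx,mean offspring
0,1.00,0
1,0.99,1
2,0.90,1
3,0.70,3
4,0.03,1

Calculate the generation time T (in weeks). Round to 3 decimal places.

lx·mx: 0, 0.99, 0.9, 2.1, 0.03 → R0 = 4.02
x·lx·mx: 0, 0.99, 1.8, 6.3, 0.12 → Σ = 9.21
T = 9.21 / 4.02 = 2.291045… → 2.291

2.291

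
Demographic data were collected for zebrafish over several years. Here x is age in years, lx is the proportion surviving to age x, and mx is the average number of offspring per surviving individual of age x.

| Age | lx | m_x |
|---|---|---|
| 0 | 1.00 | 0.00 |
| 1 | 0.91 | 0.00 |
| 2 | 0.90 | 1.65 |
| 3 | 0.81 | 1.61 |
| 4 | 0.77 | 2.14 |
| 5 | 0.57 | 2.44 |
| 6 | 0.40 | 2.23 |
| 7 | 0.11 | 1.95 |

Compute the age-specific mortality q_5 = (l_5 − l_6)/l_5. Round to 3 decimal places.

0.298

q_5 = (l_5 − l_6) / l_5 = (0.57 − 0.4) / 0.57
     = 0.17 / 0.57 = 0.298246… → 0.298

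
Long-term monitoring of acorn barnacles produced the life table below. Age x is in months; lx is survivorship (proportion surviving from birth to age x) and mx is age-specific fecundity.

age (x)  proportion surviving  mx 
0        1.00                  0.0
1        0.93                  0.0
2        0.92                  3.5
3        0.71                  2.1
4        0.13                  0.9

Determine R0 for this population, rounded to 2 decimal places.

lx·mx by age: 0, 0, 3.22, 1.491, 0.117
R0 = Σ lx·mx = 4.828 → 4.83

4.83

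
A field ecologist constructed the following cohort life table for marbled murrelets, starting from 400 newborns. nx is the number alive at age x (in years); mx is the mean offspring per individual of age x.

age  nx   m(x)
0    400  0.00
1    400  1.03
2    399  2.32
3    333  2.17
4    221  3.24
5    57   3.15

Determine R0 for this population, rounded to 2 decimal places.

7.39

lx = nx/n0 = nx/400: 1, 1, 0.9975, 0.8325, 0.5525, 0.1425
lx·mx by age: 0, 1.03, 2.3142, 1.806525, 1.7901, 0.448875
R0 = Σ lx·mx = 7.3897 → 7.39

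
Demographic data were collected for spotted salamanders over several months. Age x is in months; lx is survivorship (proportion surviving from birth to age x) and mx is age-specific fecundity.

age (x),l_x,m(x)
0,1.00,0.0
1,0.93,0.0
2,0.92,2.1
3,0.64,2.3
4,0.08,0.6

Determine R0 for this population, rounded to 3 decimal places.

lx·mx by age: 0, 0, 1.932, 1.472, 0.048
R0 = Σ lx·mx = 3.452 → 3.452

3.452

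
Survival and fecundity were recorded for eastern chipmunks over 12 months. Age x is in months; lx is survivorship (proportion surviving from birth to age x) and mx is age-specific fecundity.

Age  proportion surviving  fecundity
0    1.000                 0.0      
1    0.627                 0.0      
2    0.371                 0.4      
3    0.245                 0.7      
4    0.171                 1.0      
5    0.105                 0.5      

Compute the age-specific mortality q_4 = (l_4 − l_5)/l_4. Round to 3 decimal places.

0.386

q_4 = (l_4 − l_5) / l_4 = (0.171 − 0.105) / 0.171
     = 0.066 / 0.171 = 0.385965… → 0.386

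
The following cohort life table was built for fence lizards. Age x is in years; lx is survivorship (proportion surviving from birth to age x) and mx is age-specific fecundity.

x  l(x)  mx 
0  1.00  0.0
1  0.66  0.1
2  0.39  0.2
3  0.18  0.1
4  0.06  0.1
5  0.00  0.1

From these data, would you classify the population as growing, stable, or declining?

declining

R0 = Σ lx·mx = 0 + 0.066 + 0.078 + 0.018 + 0.006 + 0 = 0.168
R0 < 1, so the population is declining.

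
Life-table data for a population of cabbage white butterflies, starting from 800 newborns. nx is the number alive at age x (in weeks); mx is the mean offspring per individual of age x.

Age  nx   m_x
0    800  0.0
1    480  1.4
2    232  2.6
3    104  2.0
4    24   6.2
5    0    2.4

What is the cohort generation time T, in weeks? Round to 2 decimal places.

1.90

lx = nx/n0 = nx/800: 1, 0.6, 0.29, 0.13, 0.03, 0
lx·mx: 0, 0.84, 0.754, 0.26, 0.186, 0 → R0 = 2.04
x·lx·mx: 0, 0.84, 1.508, 0.78, 0.744, 0 → Σ = 3.872
T = 3.872 / 2.04 = 1.898039… → 1.90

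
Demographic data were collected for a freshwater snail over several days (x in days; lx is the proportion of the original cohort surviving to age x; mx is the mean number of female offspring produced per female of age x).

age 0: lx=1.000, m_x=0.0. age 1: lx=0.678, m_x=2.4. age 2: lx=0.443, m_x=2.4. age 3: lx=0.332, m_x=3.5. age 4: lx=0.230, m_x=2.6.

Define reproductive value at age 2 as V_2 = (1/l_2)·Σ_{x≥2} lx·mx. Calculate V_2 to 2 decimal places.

lx·mx for x ≥ 2: 1.0632, 1.162, 0.598 → sum = 2.8232
V_2 = 2.8232 / l_2 = 2.8232 / 0.443 = 6.372912… → 6.37

6.37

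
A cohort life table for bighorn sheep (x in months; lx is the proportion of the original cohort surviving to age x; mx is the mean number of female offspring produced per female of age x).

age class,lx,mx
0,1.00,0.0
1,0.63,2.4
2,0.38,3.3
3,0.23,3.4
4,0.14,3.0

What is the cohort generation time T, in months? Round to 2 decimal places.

2.03

lx·mx: 0, 1.512, 1.254, 0.782, 0.42 → R0 = 3.968
x·lx·mx: 0, 1.512, 2.508, 2.346, 1.68 → Σ = 8.046
T = 8.046 / 3.968 = 2.027722… → 2.03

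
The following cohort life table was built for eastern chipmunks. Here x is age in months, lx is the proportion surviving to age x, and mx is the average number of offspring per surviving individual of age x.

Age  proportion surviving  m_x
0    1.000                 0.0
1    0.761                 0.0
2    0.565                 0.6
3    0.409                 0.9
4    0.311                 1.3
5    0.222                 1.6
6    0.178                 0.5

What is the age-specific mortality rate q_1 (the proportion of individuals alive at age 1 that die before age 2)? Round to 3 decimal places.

0.258

q_1 = (l_1 − l_2) / l_1 = (0.761 − 0.565) / 0.761
     = 0.196 / 0.761 = 0.257556… → 0.258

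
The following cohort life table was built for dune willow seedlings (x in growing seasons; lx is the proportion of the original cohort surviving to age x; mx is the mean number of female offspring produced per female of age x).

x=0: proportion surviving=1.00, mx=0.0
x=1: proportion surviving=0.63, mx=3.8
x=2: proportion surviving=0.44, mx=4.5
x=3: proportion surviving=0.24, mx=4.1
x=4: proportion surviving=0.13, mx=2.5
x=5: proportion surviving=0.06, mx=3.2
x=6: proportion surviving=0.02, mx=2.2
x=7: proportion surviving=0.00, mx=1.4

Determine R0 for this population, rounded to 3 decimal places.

5.919

lx·mx by age: 0, 2.394, 1.98, 0.984, 0.325, 0.192, 0.044, 0
R0 = Σ lx·mx = 5.919 → 5.919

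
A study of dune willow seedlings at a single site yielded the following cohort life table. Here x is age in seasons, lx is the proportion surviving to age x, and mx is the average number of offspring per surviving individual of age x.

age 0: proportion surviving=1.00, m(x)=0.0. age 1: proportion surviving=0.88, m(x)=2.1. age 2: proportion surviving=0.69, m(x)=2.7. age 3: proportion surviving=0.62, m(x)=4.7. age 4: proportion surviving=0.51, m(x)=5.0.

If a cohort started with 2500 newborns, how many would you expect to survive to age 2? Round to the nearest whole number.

Expected survivors = N0 · l_2 = 2500 × 0.69 = 1725 → 1725

1725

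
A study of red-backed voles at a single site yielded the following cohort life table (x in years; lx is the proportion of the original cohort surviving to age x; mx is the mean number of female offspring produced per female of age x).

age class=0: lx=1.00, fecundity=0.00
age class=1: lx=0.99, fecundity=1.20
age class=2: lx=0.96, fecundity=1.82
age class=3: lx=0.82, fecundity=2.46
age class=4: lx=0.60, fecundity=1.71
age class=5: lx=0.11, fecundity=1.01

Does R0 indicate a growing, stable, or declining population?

growing

R0 = Σ lx·mx = 0 + 1.188 + 1.7472 + 2.0172 + 1.026 + 0.1111 = 6.0895
R0 > 1, so the population is growing.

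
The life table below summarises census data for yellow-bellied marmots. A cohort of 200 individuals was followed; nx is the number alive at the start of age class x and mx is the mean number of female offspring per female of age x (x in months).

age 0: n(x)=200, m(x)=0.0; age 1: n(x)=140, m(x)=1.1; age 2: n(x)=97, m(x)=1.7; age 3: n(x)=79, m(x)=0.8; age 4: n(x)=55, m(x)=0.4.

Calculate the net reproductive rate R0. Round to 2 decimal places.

lx = nx/n0 = nx/200: 1, 0.7, 0.485, 0.395, 0.275
lx·mx by age: 0, 0.77, 0.8245, 0.316, 0.11
R0 = Σ lx·mx = 2.0205 → 2.02

2.02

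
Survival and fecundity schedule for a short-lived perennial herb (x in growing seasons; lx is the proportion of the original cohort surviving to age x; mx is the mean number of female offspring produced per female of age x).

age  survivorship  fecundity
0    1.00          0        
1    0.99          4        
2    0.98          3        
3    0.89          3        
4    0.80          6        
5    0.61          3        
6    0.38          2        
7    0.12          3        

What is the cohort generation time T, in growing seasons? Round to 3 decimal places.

lx·mx: 0, 3.96, 2.94, 2.67, 4.8, 1.83, 0.76, 0.36 → R0 = 17.32
x·lx·mx: 0, 3.96, 5.88, 8.01, 19.2, 9.15, 4.56, 2.52 → Σ = 53.28
T = 53.28 / 17.32 = 3.076212… → 3.076

3.076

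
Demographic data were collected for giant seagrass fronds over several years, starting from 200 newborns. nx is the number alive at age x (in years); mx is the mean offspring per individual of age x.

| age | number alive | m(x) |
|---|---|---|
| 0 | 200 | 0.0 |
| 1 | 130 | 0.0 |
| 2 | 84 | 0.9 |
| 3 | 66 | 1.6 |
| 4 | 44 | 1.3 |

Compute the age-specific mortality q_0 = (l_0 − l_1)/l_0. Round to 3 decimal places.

lx = nx/n0 = nx/200: 1, 0.65, 0.42, 0.33, 0.22
q_0 = (l_0 − l_1) / l_0 = (1 − 0.65) / 1
     = 0.35 / 1 = 0.35 → 0.350

0.350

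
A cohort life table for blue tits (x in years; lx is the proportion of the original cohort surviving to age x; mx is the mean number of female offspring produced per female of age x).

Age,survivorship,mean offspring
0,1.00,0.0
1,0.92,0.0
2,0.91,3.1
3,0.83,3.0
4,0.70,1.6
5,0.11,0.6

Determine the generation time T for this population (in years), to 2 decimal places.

2.76

lx·mx: 0, 0, 2.821, 2.49, 1.12, 0.066 → R0 = 6.497
x·lx·mx: 0, 0, 5.642, 7.47, 4.48, 0.33 → Σ = 17.922
T = 17.922 / 6.497 = 2.758504… → 2.76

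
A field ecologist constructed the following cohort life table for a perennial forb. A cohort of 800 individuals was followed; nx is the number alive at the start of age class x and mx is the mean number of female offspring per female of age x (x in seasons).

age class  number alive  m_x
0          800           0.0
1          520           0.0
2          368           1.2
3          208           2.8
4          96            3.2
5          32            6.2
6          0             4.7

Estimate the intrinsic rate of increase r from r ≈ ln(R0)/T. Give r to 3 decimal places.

0.204

lx = nx/n0 = nx/800: 1, 0.65, 0.46, 0.26, 0.12, 0.04, 0
R0 = Σ lx·mx = 0 + 0 + 0.552 + 0.728 + 0.384 + 0.248 + 0 = 1.912
Σ x·lx·mx = 6.064; T = 6.064/1.912 = 3.17155…
r ≈ ln(R0)/T = ln(1.912)/3.17155… = 0.20436… → 0.204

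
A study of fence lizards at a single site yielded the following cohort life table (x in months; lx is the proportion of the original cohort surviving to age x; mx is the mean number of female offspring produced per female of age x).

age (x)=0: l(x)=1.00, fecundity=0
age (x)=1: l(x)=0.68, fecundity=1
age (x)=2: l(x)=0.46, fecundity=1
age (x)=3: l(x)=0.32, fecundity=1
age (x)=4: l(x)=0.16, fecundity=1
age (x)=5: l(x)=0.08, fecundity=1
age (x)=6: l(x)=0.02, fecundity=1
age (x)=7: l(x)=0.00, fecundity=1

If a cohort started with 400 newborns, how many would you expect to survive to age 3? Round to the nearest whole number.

Expected survivors = N0 · l_3 = 400 × 0.32 = 128 → 128

128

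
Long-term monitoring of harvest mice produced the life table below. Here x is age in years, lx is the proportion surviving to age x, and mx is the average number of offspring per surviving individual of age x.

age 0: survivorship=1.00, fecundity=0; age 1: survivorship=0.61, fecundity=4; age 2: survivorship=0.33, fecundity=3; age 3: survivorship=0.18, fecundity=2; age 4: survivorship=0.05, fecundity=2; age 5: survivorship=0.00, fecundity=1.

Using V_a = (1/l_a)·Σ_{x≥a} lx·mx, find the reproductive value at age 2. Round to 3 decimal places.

4.394

lx·mx for x ≥ 2: 0.99, 0.36, 0.1, 0 → sum = 1.45
V_2 = 1.45 / l_2 = 1.45 / 0.33 = 4.393939… → 4.394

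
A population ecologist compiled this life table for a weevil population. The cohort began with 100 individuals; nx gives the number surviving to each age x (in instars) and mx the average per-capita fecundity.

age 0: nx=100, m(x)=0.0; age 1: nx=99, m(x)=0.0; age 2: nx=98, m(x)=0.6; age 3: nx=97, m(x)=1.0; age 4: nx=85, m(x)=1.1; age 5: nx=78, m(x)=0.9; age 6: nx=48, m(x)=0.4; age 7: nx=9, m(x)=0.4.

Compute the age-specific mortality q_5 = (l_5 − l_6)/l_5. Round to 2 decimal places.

lx = nx/n0 = nx/100: 1, 0.99, 0.98, 0.97, 0.85, 0.78, 0.48, 0.09
q_5 = (l_5 − l_6) / l_5 = (0.78 − 0.48) / 0.78
     = 0.3 / 0.78 = 0.384615… → 0.38

0.38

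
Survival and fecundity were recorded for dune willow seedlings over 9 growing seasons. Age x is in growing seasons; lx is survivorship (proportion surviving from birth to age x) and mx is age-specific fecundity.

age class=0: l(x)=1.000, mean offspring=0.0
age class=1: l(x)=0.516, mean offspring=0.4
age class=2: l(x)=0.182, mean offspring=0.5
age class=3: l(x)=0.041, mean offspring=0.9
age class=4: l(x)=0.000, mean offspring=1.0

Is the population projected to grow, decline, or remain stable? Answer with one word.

R0 = Σ lx·mx = 0 + 0.2064 + 0.091 + 0.0369 + 0 = 0.3343
R0 < 1, so the population is declining.

declining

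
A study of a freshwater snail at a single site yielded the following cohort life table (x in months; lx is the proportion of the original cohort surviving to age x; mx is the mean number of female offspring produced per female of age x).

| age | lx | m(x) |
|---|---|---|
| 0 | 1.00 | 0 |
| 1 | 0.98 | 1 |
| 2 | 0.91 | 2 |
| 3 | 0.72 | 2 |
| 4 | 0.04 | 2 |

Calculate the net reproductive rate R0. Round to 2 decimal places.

lx·mx by age: 0, 0.98, 1.82, 1.44, 0.08
R0 = Σ lx·mx = 4.32 → 4.32

4.32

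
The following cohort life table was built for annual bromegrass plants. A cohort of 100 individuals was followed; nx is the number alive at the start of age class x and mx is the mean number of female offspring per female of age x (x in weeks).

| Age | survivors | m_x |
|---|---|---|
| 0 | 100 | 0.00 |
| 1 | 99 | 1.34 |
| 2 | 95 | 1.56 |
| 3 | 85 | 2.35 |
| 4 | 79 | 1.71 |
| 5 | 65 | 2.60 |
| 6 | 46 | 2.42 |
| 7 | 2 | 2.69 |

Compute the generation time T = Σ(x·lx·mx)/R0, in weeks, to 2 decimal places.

lx = nx/n0 = nx/100: 1, 0.99, 0.95, 0.85, 0.79, 0.65, 0.46, 0.02
lx·mx: 0, 1.3266, 1.482, 1.9975, 1.3509, 1.69, 1.1132, 0.0538 → R0 = 9.014
x·lx·mx: 0, 1.3266, 2.964, 5.9925, 5.4036, 8.45, 6.6792, 0.3766 → Σ = 31.1925
T = 31.1925 / 9.014 = 3.46045… → 3.46

3.46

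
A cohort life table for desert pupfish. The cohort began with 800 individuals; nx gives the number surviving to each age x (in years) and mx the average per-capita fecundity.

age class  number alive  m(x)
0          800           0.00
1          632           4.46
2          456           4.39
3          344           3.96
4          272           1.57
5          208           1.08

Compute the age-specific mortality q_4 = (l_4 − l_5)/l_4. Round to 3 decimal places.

0.235

lx = nx/n0 = nx/800: 1, 0.79, 0.57, 0.43, 0.34, 0.26
q_4 = (l_4 − l_5) / l_4 = (0.34 − 0.26) / 0.34
     = 0.08 / 0.34 = 0.235294… → 0.235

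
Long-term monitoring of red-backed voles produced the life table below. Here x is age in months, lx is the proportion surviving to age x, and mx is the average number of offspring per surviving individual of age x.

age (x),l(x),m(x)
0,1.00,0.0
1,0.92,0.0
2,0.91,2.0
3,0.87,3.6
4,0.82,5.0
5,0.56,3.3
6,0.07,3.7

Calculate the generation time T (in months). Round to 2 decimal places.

3.61

lx·mx: 0, 0, 1.82, 3.132, 4.1, 1.848, 0.259 → R0 = 11.159
x·lx·mx: 0, 0, 3.64, 9.396, 16.4, 9.24, 1.554 → Σ = 40.23
T = 40.23 / 11.159 = 3.605162… → 3.61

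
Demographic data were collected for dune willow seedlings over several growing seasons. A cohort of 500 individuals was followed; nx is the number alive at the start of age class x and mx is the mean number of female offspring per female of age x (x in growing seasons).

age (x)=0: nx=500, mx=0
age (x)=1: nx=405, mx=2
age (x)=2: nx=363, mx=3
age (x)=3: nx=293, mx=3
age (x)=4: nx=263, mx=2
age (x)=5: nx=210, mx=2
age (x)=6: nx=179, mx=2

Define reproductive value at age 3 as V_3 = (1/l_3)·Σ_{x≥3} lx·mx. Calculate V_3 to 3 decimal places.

7.451

lx = nx/n0 = nx/500: 1, 0.81, 0.726, 0.586, 0.526, 0.42, 0.358
lx·mx for x ≥ 3: 1.758, 1.052, 0.84, 0.716 → sum = 4.366
V_3 = 4.366 / l_3 = 4.366 / 0.586 = 7.450512… → 7.451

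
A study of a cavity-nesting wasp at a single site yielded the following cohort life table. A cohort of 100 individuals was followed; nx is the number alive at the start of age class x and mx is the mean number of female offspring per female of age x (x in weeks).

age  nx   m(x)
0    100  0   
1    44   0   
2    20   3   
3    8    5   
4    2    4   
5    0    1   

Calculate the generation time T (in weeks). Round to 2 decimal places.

2.52

lx = nx/n0 = nx/100: 1, 0.44, 0.2, 0.08, 0.02, 0
lx·mx: 0, 0, 0.6, 0.4, 0.08, 0 → R0 = 1.08
x·lx·mx: 0, 0, 1.2, 1.2, 0.32, 0 → Σ = 2.72
T = 2.72 / 1.08 = 2.518519… → 2.52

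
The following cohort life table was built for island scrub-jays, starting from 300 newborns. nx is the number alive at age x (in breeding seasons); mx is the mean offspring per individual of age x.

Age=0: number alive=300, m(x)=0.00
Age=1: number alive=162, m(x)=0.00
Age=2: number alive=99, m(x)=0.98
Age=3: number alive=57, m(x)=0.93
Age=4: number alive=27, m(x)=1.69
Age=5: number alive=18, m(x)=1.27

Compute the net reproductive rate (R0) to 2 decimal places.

lx = nx/n0 = nx/300: 1, 0.54, 0.33, 0.19, 0.09, 0.06
lx·mx by age: 0, 0, 0.3234, 0.1767, 0.1521, 0.0762
R0 = Σ lx·mx = 0.7284 → 0.73

0.73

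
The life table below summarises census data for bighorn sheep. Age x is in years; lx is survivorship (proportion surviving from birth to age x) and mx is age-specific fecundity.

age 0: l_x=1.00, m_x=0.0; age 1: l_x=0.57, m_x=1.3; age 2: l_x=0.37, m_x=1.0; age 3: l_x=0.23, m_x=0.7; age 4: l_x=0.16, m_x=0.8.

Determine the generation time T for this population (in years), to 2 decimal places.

1.77

lx·mx: 0, 0.741, 0.37, 0.161, 0.128 → R0 = 1.4
x·lx·mx: 0, 0.741, 0.74, 0.483, 0.512 → Σ = 2.476
T = 2.476 / 1.4 = 1.768571… → 1.77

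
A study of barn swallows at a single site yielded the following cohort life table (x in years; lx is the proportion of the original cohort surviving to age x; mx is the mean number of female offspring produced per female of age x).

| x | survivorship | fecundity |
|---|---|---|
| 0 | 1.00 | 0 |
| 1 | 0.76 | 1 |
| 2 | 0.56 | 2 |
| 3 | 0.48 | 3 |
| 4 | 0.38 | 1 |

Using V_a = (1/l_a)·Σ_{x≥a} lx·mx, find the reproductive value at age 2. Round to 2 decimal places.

lx·mx for x ≥ 2: 1.12, 1.44, 0.38 → sum = 2.94
V_2 = 2.94 / l_2 = 2.94 / 0.56 = 5.25 → 5.25

5.25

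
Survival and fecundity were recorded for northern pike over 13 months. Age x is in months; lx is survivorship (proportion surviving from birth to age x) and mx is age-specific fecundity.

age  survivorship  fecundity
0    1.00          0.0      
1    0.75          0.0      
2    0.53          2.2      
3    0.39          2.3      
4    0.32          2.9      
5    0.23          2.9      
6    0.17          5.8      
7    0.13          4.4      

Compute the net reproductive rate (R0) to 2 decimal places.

lx·mx by age: 0, 0, 1.166, 0.897, 0.928, 0.667, 0.986, 0.572
R0 = Σ lx·mx = 5.216 → 5.22

5.22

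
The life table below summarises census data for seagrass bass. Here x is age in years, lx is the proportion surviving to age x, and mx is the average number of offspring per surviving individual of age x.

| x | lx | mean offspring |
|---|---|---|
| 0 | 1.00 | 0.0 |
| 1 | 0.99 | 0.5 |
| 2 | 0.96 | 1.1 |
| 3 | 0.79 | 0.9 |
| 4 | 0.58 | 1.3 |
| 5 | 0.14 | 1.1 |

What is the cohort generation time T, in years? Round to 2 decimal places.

2.69

lx·mx: 0, 0.495, 1.056, 0.711, 0.754, 0.154 → R0 = 3.17
x·lx·mx: 0, 0.495, 2.112, 2.133, 3.016, 0.77 → Σ = 8.526
T = 8.526 / 3.17 = 2.68959… → 2.69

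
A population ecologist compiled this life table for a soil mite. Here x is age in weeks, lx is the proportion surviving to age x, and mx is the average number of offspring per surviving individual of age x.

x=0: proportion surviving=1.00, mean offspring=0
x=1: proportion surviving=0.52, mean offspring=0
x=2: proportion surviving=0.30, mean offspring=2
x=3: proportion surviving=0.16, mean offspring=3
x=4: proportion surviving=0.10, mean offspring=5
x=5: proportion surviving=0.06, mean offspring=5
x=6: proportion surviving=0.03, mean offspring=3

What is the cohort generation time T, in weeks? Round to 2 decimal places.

3.39

lx·mx: 0, 0, 0.6, 0.48, 0.5, 0.3, 0.09 → R0 = 1.97
x·lx·mx: 0, 0, 1.2, 1.44, 2, 1.5, 0.54 → Σ = 6.68
T = 6.68 / 1.97 = 3.390863… → 3.39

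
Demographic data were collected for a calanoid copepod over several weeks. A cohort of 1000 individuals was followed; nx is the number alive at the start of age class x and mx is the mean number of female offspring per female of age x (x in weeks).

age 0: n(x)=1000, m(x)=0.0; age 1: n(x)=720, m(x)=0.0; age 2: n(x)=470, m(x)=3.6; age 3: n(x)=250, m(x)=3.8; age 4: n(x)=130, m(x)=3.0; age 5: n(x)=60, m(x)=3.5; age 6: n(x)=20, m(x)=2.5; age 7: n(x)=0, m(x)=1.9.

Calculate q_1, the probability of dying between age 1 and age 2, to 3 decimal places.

0.347

lx = nx/n0 = nx/1000: 1, 0.72, 0.47, 0.25, 0.13, 0.06, 0.02, 0
q_1 = (l_1 − l_2) / l_1 = (0.72 − 0.47) / 0.72
     = 0.25 / 0.72 = 0.347222… → 0.347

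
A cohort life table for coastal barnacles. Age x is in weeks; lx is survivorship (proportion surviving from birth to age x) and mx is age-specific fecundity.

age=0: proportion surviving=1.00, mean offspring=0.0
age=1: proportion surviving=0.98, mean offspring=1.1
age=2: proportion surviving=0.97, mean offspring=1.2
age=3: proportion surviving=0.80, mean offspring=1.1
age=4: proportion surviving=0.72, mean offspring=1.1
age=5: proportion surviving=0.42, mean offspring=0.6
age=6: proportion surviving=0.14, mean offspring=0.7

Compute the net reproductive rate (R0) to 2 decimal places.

lx·mx by age: 0, 1.078, 1.164, 0.88, 0.792, 0.252, 0.098
R0 = Σ lx·mx = 4.264 → 4.26

4.26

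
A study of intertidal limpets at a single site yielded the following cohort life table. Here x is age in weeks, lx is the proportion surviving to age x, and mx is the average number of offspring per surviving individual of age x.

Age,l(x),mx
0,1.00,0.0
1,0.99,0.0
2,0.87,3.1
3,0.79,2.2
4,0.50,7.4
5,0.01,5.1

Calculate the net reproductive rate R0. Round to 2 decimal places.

8.19

lx·mx by age: 0, 0, 2.697, 1.738, 3.7, 0.051
R0 = Σ lx·mx = 8.186 → 8.19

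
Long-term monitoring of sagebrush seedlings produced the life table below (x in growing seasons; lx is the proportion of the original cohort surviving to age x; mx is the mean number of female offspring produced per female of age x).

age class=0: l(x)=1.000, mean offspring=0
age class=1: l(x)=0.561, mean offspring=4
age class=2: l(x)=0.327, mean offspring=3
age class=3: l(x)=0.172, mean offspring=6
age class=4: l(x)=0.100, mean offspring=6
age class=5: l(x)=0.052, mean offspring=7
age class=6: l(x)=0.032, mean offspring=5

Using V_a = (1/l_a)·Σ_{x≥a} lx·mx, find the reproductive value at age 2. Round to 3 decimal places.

9.593

lx·mx for x ≥ 2: 0.981, 1.032, 0.6, 0.364, 0.16 → sum = 3.137
V_2 = 3.137 / l_2 = 3.137 / 0.327 = 9.593272… → 9.593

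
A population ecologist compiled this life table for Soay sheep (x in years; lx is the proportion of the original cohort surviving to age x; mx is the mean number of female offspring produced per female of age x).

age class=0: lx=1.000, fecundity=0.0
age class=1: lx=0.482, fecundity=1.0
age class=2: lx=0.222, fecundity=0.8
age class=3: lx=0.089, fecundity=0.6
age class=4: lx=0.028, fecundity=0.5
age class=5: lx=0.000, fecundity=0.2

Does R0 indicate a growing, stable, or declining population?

R0 = Σ lx·mx = 0 + 0.482 + 0.1776 + 0.0534 + 0.014 + 0 = 0.727
R0 < 1, so the population is declining.

declining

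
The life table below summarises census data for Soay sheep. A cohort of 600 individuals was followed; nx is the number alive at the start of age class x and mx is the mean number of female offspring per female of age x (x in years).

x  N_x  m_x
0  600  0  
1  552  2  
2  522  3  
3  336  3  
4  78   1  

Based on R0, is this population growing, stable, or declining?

growing

lx = nx/n0 = nx/600: 1, 0.92, 0.87, 0.56, 0.13
R0 = Σ lx·mx = 0 + 1.84 + 2.61 + 1.68 + 0.13 = 6.26
R0 > 1, so the population is growing.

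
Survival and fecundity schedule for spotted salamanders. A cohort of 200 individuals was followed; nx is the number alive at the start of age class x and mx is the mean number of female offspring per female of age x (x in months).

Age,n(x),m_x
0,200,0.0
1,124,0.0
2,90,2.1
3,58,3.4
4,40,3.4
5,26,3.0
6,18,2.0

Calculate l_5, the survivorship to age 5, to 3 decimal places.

0.130

l_5 = n_5/n_0 = 26/200 = 0.13 → 0.130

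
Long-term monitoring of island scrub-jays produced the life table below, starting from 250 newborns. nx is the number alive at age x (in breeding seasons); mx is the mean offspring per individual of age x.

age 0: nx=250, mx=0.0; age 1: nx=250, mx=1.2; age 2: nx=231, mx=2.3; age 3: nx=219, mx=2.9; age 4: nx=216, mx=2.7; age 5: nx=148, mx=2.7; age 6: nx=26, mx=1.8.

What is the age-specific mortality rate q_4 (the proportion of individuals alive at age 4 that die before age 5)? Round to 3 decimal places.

0.315

lx = nx/n0 = nx/250: 1, 1, 0.924, 0.876, 0.864, 0.592, 0.104
q_4 = (l_4 − l_5) / l_4 = (0.864 − 0.592) / 0.864
     = 0.272 / 0.864 = 0.314815… → 0.315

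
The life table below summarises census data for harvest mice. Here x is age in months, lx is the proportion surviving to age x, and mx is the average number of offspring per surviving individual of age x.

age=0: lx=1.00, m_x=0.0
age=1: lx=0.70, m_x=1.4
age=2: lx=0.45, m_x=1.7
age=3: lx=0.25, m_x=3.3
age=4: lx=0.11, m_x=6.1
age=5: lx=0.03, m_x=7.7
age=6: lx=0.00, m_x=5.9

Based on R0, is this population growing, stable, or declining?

growing

R0 = Σ lx·mx = 0 + 0.98 + 0.765 + 0.825 + 0.671 + 0.231 + 0 = 3.472
R0 > 1, so the population is growing.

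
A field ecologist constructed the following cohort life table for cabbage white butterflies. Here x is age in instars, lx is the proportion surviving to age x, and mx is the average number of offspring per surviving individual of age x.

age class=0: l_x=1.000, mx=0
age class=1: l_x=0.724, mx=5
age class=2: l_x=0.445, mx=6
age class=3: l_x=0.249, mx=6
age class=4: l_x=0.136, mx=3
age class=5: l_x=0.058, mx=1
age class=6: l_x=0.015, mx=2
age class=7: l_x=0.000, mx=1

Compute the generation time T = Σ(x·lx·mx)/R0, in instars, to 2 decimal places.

lx·mx: 0, 3.62, 2.67, 1.494, 0.408, 0.058, 0.03, 0 → R0 = 8.28
x·lx·mx: 0, 3.62, 5.34, 4.482, 1.632, 0.29, 0.18, 0 → Σ = 15.544
T = 15.544 / 8.28 = 1.877295… → 1.88

1.88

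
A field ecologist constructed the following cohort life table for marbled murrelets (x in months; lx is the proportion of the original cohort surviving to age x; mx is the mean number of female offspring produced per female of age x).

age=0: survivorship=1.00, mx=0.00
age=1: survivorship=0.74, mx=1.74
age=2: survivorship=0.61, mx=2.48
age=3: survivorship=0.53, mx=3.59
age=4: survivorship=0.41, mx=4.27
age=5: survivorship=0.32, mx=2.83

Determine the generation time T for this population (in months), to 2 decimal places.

lx·mx: 0, 1.2876, 1.5128, 1.9027, 1.7507, 0.9056 → R0 = 7.3594
x·lx·mx: 0, 1.2876, 3.0256, 5.7081, 7.0028, 4.528 → Σ = 21.5521
T = 21.5521 / 7.3594 = 2.928513… → 2.93

2.93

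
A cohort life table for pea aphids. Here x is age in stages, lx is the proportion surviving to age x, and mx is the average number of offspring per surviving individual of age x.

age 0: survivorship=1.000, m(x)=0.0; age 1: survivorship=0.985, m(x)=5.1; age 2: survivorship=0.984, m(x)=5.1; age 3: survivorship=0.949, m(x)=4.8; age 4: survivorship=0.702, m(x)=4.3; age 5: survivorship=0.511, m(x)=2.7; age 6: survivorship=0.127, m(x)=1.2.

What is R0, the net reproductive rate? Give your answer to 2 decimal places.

19.15

lx·mx by age: 0, 5.0235, 5.0184, 4.5552, 3.0186, 1.3797, 0.1524
R0 = Σ lx·mx = 19.1478 → 19.15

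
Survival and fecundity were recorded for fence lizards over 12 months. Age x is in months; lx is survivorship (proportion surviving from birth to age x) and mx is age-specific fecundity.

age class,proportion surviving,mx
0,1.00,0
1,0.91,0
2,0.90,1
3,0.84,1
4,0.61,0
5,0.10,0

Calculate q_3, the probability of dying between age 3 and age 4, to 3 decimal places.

q_3 = (l_3 − l_4) / l_3 = (0.84 − 0.61) / 0.84
     = 0.23 / 0.84 = 0.27381… → 0.274

0.274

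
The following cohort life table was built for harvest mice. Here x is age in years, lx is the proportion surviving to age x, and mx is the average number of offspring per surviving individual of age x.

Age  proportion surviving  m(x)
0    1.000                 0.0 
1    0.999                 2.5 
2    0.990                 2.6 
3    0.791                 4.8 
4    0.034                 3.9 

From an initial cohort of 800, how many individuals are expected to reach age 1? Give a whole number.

Expected survivors = N0 · l_1 = 800 × 0.999 = 799.2 → 799

799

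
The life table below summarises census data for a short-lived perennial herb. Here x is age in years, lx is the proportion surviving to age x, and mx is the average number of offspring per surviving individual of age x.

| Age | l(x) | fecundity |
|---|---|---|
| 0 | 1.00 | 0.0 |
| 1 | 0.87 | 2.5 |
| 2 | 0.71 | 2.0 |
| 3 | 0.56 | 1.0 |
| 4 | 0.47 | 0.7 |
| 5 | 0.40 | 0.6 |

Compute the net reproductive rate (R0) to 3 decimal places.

lx·mx by age: 0, 2.175, 1.42, 0.56, 0.329, 0.24
R0 = Σ lx·mx = 4.724 → 4.724

4.724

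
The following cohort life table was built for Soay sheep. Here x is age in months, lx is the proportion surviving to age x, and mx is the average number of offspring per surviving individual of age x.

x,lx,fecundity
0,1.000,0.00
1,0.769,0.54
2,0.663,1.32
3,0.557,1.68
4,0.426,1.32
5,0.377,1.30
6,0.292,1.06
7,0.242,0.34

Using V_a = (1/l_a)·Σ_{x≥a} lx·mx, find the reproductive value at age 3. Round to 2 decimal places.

4.27

lx·mx for x ≥ 3: 0.93576, 0.56232, 0.4901, 0.30952, 0.08228 → sum = 2.37998
V_3 = 2.37998 / l_3 = 2.37998 / 0.557 = 4.272855… → 4.27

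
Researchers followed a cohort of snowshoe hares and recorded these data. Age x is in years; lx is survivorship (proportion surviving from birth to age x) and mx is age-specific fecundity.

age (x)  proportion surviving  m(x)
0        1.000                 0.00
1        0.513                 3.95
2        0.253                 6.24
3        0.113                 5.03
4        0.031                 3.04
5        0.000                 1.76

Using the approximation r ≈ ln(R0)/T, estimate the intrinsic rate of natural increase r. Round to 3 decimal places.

0.852

R0 = Σ lx·mx = 0 + 2.02635 + 1.57872 + 0.56839 + 0.09424 + 0 = 4.2677
Σ x·lx·mx = 7.26592; T = 7.26592/4.2677 = 1.70254…
r ≈ ln(R0)/T = ln(4.2677)/1.70254… = 0.8523… → 0.852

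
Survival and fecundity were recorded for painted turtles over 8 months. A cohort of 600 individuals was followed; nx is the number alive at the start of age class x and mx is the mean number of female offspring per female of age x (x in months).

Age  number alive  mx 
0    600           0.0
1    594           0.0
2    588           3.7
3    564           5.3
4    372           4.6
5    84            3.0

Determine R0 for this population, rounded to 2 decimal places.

lx = nx/n0 = nx/600: 1, 0.99, 0.98, 0.94, 0.62, 0.14
lx·mx by age: 0, 0, 3.626, 4.982, 2.852, 0.42
R0 = Σ lx·mx = 11.88 → 11.88

11.88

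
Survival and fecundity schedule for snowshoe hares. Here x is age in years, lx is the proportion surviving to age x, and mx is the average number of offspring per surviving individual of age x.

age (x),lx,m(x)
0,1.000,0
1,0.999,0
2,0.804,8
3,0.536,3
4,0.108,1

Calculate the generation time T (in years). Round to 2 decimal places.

lx·mx: 0, 0, 6.432, 1.608, 0.108 → R0 = 8.148
x·lx·mx: 0, 0, 12.864, 4.824, 0.432 → Σ = 18.12
T = 18.12 / 8.148 = 2.223859… → 2.22

2.22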